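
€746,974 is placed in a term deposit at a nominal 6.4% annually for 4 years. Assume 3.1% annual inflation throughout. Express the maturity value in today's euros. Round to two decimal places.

Nominal value at maturity: €746,974 × (1 + 6.4%)^4 ≈ €957,352.77.
Price-level factor over 4 years: (1 + 3.1%)^4 ≈ 1.1298860875.
The maturity value deflated by that factor is the answer in today's purchasing power.

€847,300.25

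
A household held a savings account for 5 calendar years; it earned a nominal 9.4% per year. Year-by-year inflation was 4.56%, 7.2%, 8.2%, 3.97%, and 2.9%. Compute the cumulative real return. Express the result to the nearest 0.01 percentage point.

20.77%

Cumulative inflation factor: 1.0456 × 1.072 × 1.082 × 1.0397 × 1.029 ≈ 1.29751.
Nominal growth factor: 1.56706. Real growth factor = 1.56706 / 1.29751 ≈ 1.20775.
Total real return ≈ 20.7746%.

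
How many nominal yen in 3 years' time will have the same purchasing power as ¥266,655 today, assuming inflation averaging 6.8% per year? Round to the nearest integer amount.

¥324,836

Cumulative price-level factor: (1+6.8%)^3 = 1.218186432.
Multiplying ¥266,655 by the price-level factor gives the future nominal sum.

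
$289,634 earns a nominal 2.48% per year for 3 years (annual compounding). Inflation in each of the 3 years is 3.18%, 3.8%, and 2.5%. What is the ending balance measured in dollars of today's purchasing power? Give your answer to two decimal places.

$283,955.41

Nominal value at maturity: $289,634 × (1 + 2.48%)^3 ≈ $311,721.60.
Price-level factor over 3 years: 1.0318 × 1.038 × 1.025 = 1.09778361.
Dividing the nominal maturity value by the price-level factor gives the value in today's money.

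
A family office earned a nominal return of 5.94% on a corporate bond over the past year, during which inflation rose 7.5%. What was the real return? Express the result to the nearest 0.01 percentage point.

-1.45%

Real return via the Fisher equation: (1 + 5.94%)/(1 + 7.5%) − 1 = 1.0594/1.075 − 1 ≈ -0.01451.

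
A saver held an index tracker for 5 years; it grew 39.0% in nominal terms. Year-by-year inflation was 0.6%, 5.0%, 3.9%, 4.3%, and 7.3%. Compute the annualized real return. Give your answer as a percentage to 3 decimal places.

2.505%

Cumulative inflation factor: 1.006 × 1.050 × 1.039 × 1.043 × 1.073 ≈ 1.22825.
Nominal growth factor: 1.39000. Real growth factor = 1.39000 / 1.22825 ≈ 1.13169.
Annualized: 1.13169^(1/5) − 1 ≈ 0.02505.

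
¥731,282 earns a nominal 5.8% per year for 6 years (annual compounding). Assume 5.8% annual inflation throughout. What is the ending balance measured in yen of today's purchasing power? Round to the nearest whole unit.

¥731,282

Nominal value at maturity: ¥731,282 × (1 + 5.8%)^6 ≈ ¥1,025,649.
Price-level factor over 6 years: (1 + 5.8%)^6 ≈ 1.4025359636.
The maturity value deflated by that factor is the answer in today's purchasing power.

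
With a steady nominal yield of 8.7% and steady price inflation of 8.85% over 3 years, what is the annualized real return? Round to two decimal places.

With constant rates the annual real return is the same each year: (1+8.7%)/(1+8.85%) − 1 = -0.00138.

-0.14%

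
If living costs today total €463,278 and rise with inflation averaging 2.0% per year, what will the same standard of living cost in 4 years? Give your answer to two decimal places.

Cumulative price-level factor: (1+2.0%)^4 = 1.08243216.
Multiplying €463,278 by the price-level factor gives the future nominal sum.

€501,467.01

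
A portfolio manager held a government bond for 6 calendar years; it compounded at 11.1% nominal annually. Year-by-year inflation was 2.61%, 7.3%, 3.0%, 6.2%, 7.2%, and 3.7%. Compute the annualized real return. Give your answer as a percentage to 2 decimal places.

5.83%

Cumulative inflation factor: 1.0261 × 1.073 × 1.030 × 1.062 × 1.072 × 1.037 ≈ 1.33883.
Nominal growth factor: 1.88055. Real growth factor = 1.88055 / 1.33883 ≈ 1.40462.
Annualized: 1.40462^(1/6) − 1 ≈ 0.05826.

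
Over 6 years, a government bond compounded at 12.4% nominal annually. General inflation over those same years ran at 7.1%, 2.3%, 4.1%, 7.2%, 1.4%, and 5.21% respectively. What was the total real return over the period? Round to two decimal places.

Cumulative inflation factor: 1.071 × 1.023 × 1.041 × 1.072 × 1.014 × 1.0521 ≈ 1.30438.
Nominal growth factor: 2.01650. Real growth factor = 2.01650 / 1.30438 ≈ 1.54594.
Total real return ≈ 54.5939%.

54.59%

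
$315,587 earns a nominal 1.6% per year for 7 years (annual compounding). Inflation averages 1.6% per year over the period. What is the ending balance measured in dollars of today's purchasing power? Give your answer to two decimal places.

Nominal value at maturity: $315,587 × (1 + 1.6%)^7 ≈ $352,675.31.
Price-level factor over 7 years: (1 + 1.6%)^7 ≈ 1.1175216759.
The maturity value deflated by that factor is the answer in today's purchasing power.

$315,587.00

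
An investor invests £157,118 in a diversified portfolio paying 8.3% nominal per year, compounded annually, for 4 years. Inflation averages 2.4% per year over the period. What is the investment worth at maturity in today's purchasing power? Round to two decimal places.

£196,580.28

Nominal value at maturity: £157,118 × (1 + 8.3%)^4 ≈ £216,142.30.
Price-level factor over 4 years: (1 + 2.4%)^4 ≈ 1.0995116278.
The maturity value deflated by that factor is the answer in today's purchasing power.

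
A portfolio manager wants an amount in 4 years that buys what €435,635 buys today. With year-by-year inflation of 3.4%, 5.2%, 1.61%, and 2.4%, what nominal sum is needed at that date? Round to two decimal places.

€493,055.10

Cumulative price-level factor: 1.034 × 1.052 × 1.0161 × 1.024 ≈ 1.1318078104.
The nominal amount required is €435,635 scaled up by that factor.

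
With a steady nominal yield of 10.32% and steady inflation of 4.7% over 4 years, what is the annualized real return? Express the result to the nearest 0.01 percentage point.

5.37%

With constant rates the annual real return is the same each year: (1+10.32%)/(1+4.7%) − 1 = 0.05368.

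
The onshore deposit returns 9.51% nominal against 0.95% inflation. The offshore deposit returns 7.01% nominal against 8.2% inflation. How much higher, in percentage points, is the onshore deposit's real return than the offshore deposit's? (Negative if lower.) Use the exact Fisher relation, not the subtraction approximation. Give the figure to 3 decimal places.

The onshore deposit real return: 1.0951/1.0095 − 1 = 8.4794%.
The offshore deposit real return: 1.0701/1.082 − 1 = -1.0998%.
Difference: 8.4794 − (-1.0998) = 9.5792 pp.

9.579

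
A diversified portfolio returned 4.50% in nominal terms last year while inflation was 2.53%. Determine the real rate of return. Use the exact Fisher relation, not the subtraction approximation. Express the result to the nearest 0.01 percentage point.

Real return via the Fisher equation: (1 + 4.50%)/(1 + 2.53%) − 1 = 1.0450/1.0253 − 1 ≈ 0.01921.

1.92%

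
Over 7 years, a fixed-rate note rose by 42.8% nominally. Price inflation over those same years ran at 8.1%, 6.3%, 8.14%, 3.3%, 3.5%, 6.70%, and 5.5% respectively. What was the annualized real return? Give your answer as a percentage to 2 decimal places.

Cumulative inflation factor: 1.081 × 1.063 × 1.0814 × 1.033 × 1.035 × 1.0670 × 1.055 ≈ 1.49556.
Nominal growth factor: 1.42800. Real growth factor = 1.42800 / 1.49556 ≈ 0.95483.
Annualized: 0.95483^(1/7) − 1 ≈ -0.00658.

-0.66%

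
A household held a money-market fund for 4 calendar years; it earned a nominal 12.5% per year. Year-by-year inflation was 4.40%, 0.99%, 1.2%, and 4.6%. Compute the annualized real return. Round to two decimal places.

9.45%

Cumulative inflation factor: 1.0440 × 1.0099 × 1.012 × 1.046 ≈ 1.11607.
Nominal growth factor: 1.60181. Real growth factor = 1.60181 / 1.11607 ≈ 1.43522.
Annualized: 1.43522^(1/4) − 1 ≈ 0.09454.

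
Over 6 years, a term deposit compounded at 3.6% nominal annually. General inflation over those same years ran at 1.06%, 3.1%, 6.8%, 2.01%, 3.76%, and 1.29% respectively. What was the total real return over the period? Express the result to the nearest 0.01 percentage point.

3.64%

Cumulative inflation factor: 1.0106 × 1.031 × 1.068 × 1.0201 × 1.0376 × 1.0129 ≈ 1.19302.
Nominal growth factor: 1.23640. Real growth factor = 1.23640 / 1.19302 ≈ 1.03636.
Total real return ≈ 3.6359%.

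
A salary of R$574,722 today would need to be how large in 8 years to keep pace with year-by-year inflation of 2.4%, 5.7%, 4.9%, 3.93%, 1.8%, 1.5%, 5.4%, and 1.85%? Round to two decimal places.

R$752,254.24

Cumulative price-level factor: 1.024 × 1.057 × 1.049 × 1.0393 × 1.018 × 1.015 × 1.054 × 1.0185 ≈ 1.3089010735.
Multiplying R$574,722 by the price-level factor gives the future nominal sum.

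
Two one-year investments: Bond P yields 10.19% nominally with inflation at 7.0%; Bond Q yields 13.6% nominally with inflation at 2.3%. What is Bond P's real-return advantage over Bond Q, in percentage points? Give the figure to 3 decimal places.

Bond P real return: 1.1019/1.070 − 1 = 2.9813%.
Bond Q real return: 1.136/1.023 − 1 = 11.0459%.
Difference: 2.9813 − 11.0459 = -8.0646 pp.

-8.065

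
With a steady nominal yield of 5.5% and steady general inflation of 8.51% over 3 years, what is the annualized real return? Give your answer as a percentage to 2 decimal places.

With constant rates the annual real return is the same each year: (1+5.5%)/(1+8.51%) − 1 = -0.02774.

-2.77%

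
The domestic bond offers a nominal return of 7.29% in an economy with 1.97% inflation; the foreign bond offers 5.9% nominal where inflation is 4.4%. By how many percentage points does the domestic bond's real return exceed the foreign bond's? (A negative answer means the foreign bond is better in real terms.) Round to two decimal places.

The domestic bond real return: 1.0729/1.0197 − 1 = 5.217%.
The foreign bond real return: 1.059/1.044 − 1 = 1.437%.
Difference: 5.217 − 1.437 = 3.780 pp.

3.78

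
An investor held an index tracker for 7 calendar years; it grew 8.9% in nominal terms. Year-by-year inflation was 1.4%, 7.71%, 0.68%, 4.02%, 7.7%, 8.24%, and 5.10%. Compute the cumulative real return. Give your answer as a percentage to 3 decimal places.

-22.292%

Cumulative inflation factor: 1.014 × 1.0771 × 1.0068 × 1.0402 × 1.077 × 1.0824 × 1.0510 ≈ 1.40139.
Nominal growth factor: 1.08900. Real growth factor = 1.08900 / 1.40139 ≈ 0.77708.
Total real return ≈ -22.2917%.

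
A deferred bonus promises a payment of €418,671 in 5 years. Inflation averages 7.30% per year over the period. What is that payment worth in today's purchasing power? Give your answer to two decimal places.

Price-level factor over 5 years: (1 + 7.30%)^5 ≈ 1.4223242343.
Purchasing power today: €418,671 divided by that factor.

€294,356.93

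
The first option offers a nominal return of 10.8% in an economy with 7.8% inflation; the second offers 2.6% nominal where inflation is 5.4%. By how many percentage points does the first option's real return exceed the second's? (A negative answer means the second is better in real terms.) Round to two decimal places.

The first option real return: 1.108/1.078 − 1 = 2.783%.
The second real return: 1.026/1.054 − 1 = -2.657%.
Difference: 2.783 − (-2.657) = 5.440 pp.

5.44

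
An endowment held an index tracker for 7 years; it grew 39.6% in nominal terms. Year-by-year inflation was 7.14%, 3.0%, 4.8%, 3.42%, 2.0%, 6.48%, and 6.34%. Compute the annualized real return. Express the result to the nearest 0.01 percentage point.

Cumulative inflation factor: 1.0714 × 1.030 × 1.048 × 1.0342 × 1.020 × 1.0648 × 1.0634 ≈ 1.38140.
Nominal growth factor: 1.39600. Real growth factor = 1.39600 / 1.38140 ≈ 1.01057.
Annualized: 1.01057^(1/7) − 1 ≈ 0.00150.

0.15%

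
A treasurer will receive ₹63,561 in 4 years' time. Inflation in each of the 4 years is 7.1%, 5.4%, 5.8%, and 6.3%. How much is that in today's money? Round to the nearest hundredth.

Price-level factor over 4 years: 1.071 × 1.054 × 1.058 × 1.063 ≈ 1.2695476734.
Purchasing power today: ₹63,561 divided by that factor.

₹50,065.86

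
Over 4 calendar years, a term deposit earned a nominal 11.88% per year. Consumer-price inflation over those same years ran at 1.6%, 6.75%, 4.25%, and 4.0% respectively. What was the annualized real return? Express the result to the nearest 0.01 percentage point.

Cumulative inflation factor: 1.016 × 1.0675 × 1.0425 × 1.040 ≈ 1.17590.
Nominal growth factor: 1.56679. Real growth factor = 1.56679 / 1.17590 ≈ 1.33241.
Annualized: 1.33241^(1/4) − 1 ≈ 0.07438.

7.44%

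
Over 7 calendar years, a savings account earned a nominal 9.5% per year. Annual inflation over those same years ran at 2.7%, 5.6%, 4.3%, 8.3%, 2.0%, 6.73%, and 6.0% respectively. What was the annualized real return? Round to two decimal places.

Cumulative inflation factor: 1.027 × 1.056 × 1.043 × 1.083 × 1.020 × 1.0673 × 1.060 ≈ 1.41364.
Nominal growth factor: 1.88755. Real growth factor = 1.88755 / 1.41364 ≈ 1.33524.
Annualized: 1.33524^(1/7) − 1 ≈ 0.04217.

4.22%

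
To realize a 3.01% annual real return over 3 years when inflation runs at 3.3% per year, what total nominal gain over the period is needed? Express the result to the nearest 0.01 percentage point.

Required annual nominal rate: (1+3.01%)(1+3.3%) − 1 = 6.40933%.
Cumulative over 3 years: (1 + 0.0640933)^3 − 1 ≈ 0.20487.

20.49%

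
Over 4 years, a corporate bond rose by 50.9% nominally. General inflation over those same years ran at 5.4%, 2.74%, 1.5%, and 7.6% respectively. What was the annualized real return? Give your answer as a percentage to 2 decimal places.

6.28%

Cumulative inflation factor: 1.054 × 1.0274 × 1.015 × 1.076 ≈ 1.18266.
Nominal growth factor: 1.50900. Real growth factor = 1.50900 / 1.18266 ≈ 1.27594.
Annualized: 1.27594^(1/4) − 1 ≈ 0.06282.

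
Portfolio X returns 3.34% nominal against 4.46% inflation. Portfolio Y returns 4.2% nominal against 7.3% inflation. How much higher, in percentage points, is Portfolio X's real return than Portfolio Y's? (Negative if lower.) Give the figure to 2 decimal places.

Portfolio X real return: 1.0334/1.0446 − 1 = -1.072%.
Portfolio Y real return: 1.042/1.073 − 1 = -2.889%.
Difference: -1.072 − (-2.889) = 1.817 pp.

1.82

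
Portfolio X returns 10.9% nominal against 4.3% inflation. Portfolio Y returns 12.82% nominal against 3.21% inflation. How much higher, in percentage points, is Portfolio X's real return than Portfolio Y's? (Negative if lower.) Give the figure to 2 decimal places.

-2.98

Portfolio X real return: 1.109/1.043 − 1 = 6.328%.
Portfolio Y real return: 1.1282/1.0321 − 1 = 9.311%.
Difference: 6.328 − 9.311 = -2.983 pp.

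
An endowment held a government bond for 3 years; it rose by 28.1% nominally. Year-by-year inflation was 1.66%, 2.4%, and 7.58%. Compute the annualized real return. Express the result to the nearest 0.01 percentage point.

Cumulative inflation factor: 1.0166 × 1.024 × 1.0758 ≈ 1.11991.
Nominal growth factor: 1.28100. Real growth factor = 1.28100 / 1.11991 ≈ 1.14385.
Annualized: 1.14385^(1/3) − 1 ≈ 0.04582.

4.58%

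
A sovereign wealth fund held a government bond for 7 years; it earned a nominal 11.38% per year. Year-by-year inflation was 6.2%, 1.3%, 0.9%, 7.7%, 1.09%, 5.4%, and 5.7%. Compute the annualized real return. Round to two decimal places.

7.09%

Cumulative inflation factor: 1.062 × 1.013 × 1.009 × 1.077 × 1.0109 × 1.054 × 1.057 ≈ 1.31663.
Nominal growth factor: 2.12643. Real growth factor = 2.12643 / 1.31663 ≈ 1.61505.
Annualized: 1.61505^(1/7) − 1 ≈ 0.07088.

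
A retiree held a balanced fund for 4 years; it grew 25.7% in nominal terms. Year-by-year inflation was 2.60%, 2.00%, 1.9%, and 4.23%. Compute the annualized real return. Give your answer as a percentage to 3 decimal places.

Cumulative inflation factor: 1.0260 × 1.0200 × 1.019 × 1.0423 ≈ 1.11151.
Nominal growth factor: 1.25700. Real growth factor = 1.25700 / 1.11151 ≈ 1.13089.
Annualized: 1.13089^(1/4) − 1 ≈ 0.03123.

3.123%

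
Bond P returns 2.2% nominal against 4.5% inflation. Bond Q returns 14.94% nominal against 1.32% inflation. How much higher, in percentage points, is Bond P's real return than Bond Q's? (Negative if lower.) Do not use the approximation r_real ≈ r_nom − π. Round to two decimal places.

Bond P real return: 1.022/1.045 − 1 = -2.201%.
Bond Q real return: 1.1494/1.0132 − 1 = 13.443%.
Difference: -2.201 − 13.443 = -15.644 pp.

-15.64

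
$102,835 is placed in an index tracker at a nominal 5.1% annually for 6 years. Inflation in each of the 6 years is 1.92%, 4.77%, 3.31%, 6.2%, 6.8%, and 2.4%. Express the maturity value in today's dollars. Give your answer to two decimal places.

Nominal value at maturity: $102,835 × (1 + 5.1%)^6 ≈ $138,598.09.
Price-level factor over 6 years: 1.0192 × 1.0477 × 1.0331 × 1.062 × 1.068 × 1.024 ≈ 1.2812516761.
Dividing the nominal maturity value by the price-level factor gives the value in today's money.

$108,173.98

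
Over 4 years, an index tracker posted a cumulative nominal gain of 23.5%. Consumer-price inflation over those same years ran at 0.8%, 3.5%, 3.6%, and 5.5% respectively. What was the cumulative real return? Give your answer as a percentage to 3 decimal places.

8.306%

Cumulative inflation factor: 1.008 × 1.035 × 1.036 × 1.055 ≈ 1.14028.
Nominal growth factor: 1.23500. Real growth factor = 1.23500 / 1.14028 ≈ 1.08306.
Total real return ≈ 8.3063%.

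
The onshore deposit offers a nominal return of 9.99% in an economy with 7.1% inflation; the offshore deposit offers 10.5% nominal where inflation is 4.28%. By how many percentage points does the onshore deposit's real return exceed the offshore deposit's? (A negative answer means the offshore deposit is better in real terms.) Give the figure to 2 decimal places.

-3.27

The onshore deposit real return: 1.0999/1.071 − 1 = 2.698%.
The offshore deposit real return: 1.105/1.0428 − 1 = 5.965%.
Difference: 2.698 − 5.965 = -3.267 pp.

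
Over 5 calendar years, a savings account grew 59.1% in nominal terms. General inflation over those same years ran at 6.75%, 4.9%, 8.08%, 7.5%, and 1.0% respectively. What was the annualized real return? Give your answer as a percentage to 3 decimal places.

Cumulative inflation factor: 1.0675 × 1.049 × 1.0808 × 1.075 × 1.010 ≈ 1.31407.
Nominal growth factor: 1.59100. Real growth factor = 1.59100 / 1.31407 ≈ 1.21074.
Annualized: 1.21074^(1/5) − 1 ≈ 0.03899.

3.899%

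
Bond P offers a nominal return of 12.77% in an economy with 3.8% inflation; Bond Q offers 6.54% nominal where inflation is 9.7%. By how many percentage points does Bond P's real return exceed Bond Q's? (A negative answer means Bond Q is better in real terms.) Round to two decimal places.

Bond P real return: 1.1277/1.038 − 1 = 8.642%.
Bond Q real return: 1.0654/1.097 − 1 = -2.881%.
Difference: 8.642 − (-2.881) = 11.523 pp.

11.52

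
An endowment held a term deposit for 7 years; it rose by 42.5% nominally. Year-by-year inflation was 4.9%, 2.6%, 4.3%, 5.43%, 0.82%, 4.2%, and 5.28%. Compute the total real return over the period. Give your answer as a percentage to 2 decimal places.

8.86%

Cumulative inflation factor: 1.049 × 1.026 × 1.043 × 1.0543 × 1.0082 × 1.042 × 1.0528 ≈ 1.30898.
Nominal growth factor: 1.42500. Real growth factor = 1.42500 / 1.30898 ≈ 1.08864.
Total real return ≈ 8.8637%.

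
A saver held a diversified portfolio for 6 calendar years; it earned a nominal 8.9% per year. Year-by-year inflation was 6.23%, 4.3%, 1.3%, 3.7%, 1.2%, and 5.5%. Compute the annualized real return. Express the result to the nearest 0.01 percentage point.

Cumulative inflation factor: 1.0623 × 1.043 × 1.013 × 1.037 × 1.012 × 1.055 ≈ 1.24266.
Nominal growth factor: 1.66789. Real growth factor = 1.66789 / 1.24266 ≈ 1.34219.
Annualized: 1.34219^(1/6) − 1 ≈ 0.05027.

5.03%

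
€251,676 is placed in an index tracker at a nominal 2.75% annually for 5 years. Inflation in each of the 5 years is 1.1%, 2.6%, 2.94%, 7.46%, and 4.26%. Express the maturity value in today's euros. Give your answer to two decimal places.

Nominal value at maturity: €251,676 × (1 + 2.75%)^5 ≈ €288,237.81.
Price-level factor over 5 years: 1.011 × 1.026 × 1.0294 × 1.0746 × 1.0426 ≈ 1.1963196524.
Dividing the nominal maturity value by the price-level factor gives the value in today's money.

€240,937.12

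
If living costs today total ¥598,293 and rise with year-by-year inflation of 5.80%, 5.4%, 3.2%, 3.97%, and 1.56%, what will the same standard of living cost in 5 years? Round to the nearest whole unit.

¥727,027

Cumulative price-level factor: 1.0580 × 1.054 × 1.032 × 1.0397 × 1.0156 ≈ 1.2151690847.
The nominal amount required is ¥598,293 scaled up by that factor.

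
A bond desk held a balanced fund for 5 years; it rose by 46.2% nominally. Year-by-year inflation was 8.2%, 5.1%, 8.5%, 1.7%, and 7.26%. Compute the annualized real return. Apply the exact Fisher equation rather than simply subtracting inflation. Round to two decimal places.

Cumulative inflation factor: 1.082 × 1.051 × 1.085 × 1.017 × 1.0726 ≈ 1.34592.
Nominal growth factor: 1.46200. Real growth factor = 1.46200 / 1.34592 ≈ 1.08625.
Annualized: 1.08625^(1/5) − 1 ≈ 0.01668.

1.67%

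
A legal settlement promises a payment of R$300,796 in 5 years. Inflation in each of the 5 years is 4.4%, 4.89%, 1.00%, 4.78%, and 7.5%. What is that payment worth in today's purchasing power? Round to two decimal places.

R$241,451.13

Price-level factor over 5 years: 1.044 × 1.0489 × 1.0100 × 1.0478 × 1.075 ≈ 1.2457841934.
Purchasing power today: R$300,796 divided by that factor.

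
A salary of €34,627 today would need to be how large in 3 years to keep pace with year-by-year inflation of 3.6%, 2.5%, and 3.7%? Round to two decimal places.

Cumulative price-level factor: 1.036 × 1.025 × 1.037 = 1.1011903.
Multiplying €34,627 by the price-level factor gives the future nominal sum.

€38,130.92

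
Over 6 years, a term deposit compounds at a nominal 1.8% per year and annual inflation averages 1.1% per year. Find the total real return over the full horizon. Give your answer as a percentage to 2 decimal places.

The annual real rate is (1+1.8%)/(1+1.1%) − 1 = 0.6924%.
Compounded over 6 years: (1 + 0.006924)^6 − 1 ≈ 0.04227.

4.23%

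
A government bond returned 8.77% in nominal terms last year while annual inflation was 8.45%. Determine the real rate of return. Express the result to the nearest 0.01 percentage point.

Real return via the Fisher equation: (1 + 8.77%)/(1 + 8.45%) − 1 = 1.0877/1.0845 − 1 ≈ 0.00295.

0.30%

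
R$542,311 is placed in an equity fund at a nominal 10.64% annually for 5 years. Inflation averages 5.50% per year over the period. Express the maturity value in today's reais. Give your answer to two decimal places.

Nominal value at maturity: R$542,311 × (1 + 10.64%)^5 ≈ R$899,102.59.
Price-level factor over 5 years: (1 + 5.50%)^5 ≈ 1.3069600064.
The maturity value deflated by that factor is the answer in today's purchasing power.

R$687,934.28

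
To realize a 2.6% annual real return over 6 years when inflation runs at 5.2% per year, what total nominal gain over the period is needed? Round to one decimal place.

58.1%

Required annual nominal rate: (1+2.6%)(1+5.2%) − 1 = 7.9352%.
Cumulative over 6 years: (1 + 0.079352)^6 − 1 ≈ 0.58117.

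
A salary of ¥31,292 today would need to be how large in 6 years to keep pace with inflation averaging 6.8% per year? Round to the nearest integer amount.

Cumulative price-level factor: (1+6.8%)^6 ≈ 1.4839781831.
Multiplying ¥31,292 by the price-level factor gives the future nominal sum.

¥46,437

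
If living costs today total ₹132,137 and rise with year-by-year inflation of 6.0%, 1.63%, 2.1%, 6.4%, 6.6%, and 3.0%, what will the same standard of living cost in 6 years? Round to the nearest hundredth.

Cumulative price-level factor: 1.060 × 1.0163 × 1.021 × 1.064 × 1.066 × 1.030 ≈ 1.2849599459.
The nominal amount required is ₹132,137 scaled up by that factor.

₹169,790.75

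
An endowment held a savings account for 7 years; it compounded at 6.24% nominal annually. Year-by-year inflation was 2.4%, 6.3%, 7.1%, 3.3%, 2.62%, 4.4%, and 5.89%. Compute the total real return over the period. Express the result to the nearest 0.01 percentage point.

Cumulative inflation factor: 1.024 × 1.063 × 1.071 × 1.033 × 1.0262 × 1.044 × 1.0589 ≈ 1.36619.
Nominal growth factor: 1.52762. Real growth factor = 1.52762 / 1.36619 ≈ 1.11817.
Total real return ≈ 11.8165%.

11.82%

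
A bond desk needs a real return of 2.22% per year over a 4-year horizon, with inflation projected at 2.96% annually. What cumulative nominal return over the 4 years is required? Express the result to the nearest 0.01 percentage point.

22.69%

Required annual nominal rate: (1+2.22%)(1+2.96%) − 1 = 5.245712%.
Cumulative over 4 years: (1 + 0.05245712)^4 − 1 ≈ 0.22692.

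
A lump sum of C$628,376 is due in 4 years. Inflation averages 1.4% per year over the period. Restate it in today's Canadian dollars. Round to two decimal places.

C$594,384.90

Price-level factor over 4 years: (1 + 1.4%)^4 ≈ 1.0571870144.
Purchasing power today: C$628,376 divided by that factor.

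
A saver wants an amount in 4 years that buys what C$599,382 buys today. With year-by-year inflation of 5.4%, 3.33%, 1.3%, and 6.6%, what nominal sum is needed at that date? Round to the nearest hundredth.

Cumulative price-level factor: 1.054 × 1.0333 × 1.013 × 1.066 ≈ 1.1760714041.
The nominal amount required is C$599,382 scaled up by that factor.

C$704,916.03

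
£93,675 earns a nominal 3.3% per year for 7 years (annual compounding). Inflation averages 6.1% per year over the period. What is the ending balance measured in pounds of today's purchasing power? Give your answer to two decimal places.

£77,681.62

Nominal value at maturity: £93,675 × (1 + 3.3%)^7 ≈ £117,577.97.
Price-level factor over 7 years: (1 + 6.1%)^7 ≈ 1.5135880397.
The maturity value deflated by that factor is the answer in today's purchasing power.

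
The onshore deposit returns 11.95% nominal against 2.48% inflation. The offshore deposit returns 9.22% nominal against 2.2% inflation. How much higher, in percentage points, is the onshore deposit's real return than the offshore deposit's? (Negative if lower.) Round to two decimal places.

The onshore deposit real return: 1.1195/1.0248 − 1 = 9.241%.
The offshore deposit real return: 1.0922/1.022 − 1 = 6.869%.
Difference: 9.241 − 6.869 = 2.372 pp.

2.37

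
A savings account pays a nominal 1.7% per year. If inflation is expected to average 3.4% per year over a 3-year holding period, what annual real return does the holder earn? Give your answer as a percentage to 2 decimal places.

-1.64%

With constant rates the annual real return is the same each year: (1+1.7%)/(1+3.4%) − 1 = -0.01644.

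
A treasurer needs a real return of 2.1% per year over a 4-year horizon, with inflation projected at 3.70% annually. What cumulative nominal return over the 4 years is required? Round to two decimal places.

25.67%

Required annual nominal rate: (1+2.1%)(1+3.70%) − 1 = 5.8777%.
Cumulative over 4 years: (1 + 0.058777)^4 − 1 ≈ 0.25666.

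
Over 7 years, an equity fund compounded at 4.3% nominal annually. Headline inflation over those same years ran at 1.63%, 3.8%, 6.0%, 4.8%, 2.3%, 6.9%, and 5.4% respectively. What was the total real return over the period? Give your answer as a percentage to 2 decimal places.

-0.59%

Cumulative inflation factor: 1.0163 × 1.038 × 1.060 × 1.048 × 1.023 × 1.069 × 1.054 ≈ 1.35077.
Nominal growth factor: 1.34273. Real growth factor = 1.34273 / 1.35077 ≈ 0.99405.
Total real return ≈ -0.5946%.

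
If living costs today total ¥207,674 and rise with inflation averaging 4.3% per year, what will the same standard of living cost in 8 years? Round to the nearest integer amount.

Cumulative price-level factor: (1+4.3%)^8 ≈ 1.4004721197.
Multiplying ¥207,674 by the price-level factor gives the future nominal sum.

¥290,842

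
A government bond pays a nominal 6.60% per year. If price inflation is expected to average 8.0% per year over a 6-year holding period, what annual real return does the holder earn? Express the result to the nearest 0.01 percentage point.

-1.30%

With constant rates the annual real return is the same each year: (1+6.60%)/(1+8.0%) − 1 = -0.01296.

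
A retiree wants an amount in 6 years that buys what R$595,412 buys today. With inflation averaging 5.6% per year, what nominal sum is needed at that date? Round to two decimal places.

Cumulative price-level factor: (1+5.6%)^6 ≈ 1.3867031727.
The nominal amount required is R$595,412 scaled up by that factor.

R$825,659.71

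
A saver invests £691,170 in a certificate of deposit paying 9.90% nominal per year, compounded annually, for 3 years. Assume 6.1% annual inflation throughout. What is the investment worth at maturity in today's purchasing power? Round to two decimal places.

Nominal value at maturity: £691,170 × (1 + 9.90%)^3 ≈ £917,440.60.
Price-level factor over 3 years: (1 + 6.1%)^3 = 1.194389981.
The maturity value deflated by that factor is the answer in today's purchasing power.

£768,124.83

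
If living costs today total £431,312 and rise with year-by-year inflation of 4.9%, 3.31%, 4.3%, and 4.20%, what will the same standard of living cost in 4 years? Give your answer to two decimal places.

£507,997.32

Cumulative price-level factor: 1.049 × 1.0331 × 1.043 × 1.0420 ≈ 1.1777954633.
Multiplying £431,312 by the price-level factor gives the future nominal sum.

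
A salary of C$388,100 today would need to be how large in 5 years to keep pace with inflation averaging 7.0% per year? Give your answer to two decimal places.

C$544,330.33

Cumulative price-level factor: (1+7.0%)^5 = 1.4025517307.
Multiplying C$388,100 by the price-level factor gives the future nominal sum.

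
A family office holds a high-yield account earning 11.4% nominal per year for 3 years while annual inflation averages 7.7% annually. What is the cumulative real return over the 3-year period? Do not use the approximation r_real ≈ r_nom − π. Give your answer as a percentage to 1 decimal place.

The annual real rate is (1+11.4%)/(1+7.7%) − 1 = 3.4355%.
Compounded over 3 years: (1 + 0.034355)^3 − 1 ≈ 0.10665.

10.7%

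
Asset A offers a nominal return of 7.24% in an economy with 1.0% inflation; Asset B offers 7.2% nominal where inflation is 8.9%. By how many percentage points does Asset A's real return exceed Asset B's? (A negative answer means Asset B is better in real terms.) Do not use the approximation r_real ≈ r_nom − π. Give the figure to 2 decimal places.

7.74

Asset A real return: 1.0724/1.010 − 1 = 6.178%.
Asset B real return: 1.072/1.089 − 1 = -1.561%.
Difference: 6.178 − (-1.561) = 7.739 pp.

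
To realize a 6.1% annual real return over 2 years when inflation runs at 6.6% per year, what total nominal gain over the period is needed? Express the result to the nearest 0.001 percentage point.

27.922%

Required annual nominal rate: (1+6.1%)(1+6.6%) − 1 = 13.1026%.
Cumulative over 2 years: (1 + 0.131026)^2 − 1 ≈ 0.27922.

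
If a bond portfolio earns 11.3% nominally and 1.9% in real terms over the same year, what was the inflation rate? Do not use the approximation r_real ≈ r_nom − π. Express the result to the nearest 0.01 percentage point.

From (1+r_nom) = (1+r_real)(1+π), we get 1+π = (1 + 11.3%)/(1 + 1.9%) = 1.113/1.019 ≈ 1.09225.
So π ≈ 9.2247%.

9.22%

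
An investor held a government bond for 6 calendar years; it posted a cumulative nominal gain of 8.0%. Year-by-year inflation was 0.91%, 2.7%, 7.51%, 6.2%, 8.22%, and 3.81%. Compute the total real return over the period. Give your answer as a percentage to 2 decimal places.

Cumulative inflation factor: 1.0091 × 1.027 × 1.0751 × 1.062 × 1.0822 × 1.0381 ≈ 1.32931.
Nominal growth factor: 1.08000. Real growth factor = 1.08000 / 1.32931 ≈ 0.81245.
Total real return ≈ -18.7546%.

-18.75%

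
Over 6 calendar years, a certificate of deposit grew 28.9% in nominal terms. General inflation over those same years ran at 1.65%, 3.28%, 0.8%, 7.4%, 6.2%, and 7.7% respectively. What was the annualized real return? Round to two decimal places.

Cumulative inflation factor: 1.0165 × 1.0328 × 1.008 × 1.074 × 1.062 × 1.077 ≈ 1.29996.
Nominal growth factor: 1.28900. Real growth factor = 1.28900 / 1.29996 ≈ 0.99157.
Annualized: 0.99157^(1/6) − 1 ≈ -0.00141.

-0.14%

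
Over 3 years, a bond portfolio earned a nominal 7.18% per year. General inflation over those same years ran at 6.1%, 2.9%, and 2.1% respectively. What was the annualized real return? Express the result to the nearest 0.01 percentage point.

3.37%

Cumulative inflation factor: 1.061 × 1.029 × 1.021 ≈ 1.11470.
Nominal growth factor: 1.23124. Real growth factor = 1.23124 / 1.11470 ≈ 1.10455.
Annualized: 1.10455^(1/3) − 1 ≈ 0.03370.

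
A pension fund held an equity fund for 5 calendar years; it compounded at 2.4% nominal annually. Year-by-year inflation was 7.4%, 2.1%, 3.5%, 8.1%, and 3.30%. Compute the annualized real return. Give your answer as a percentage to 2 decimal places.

Cumulative inflation factor: 1.074 × 1.021 × 1.035 × 1.081 × 1.0330 ≈ 1.26735.
Nominal growth factor: 1.12590. Real growth factor = 1.12590 / 1.26735 ≈ 0.88839.
Annualized: 0.88839^(1/5) − 1 ≈ -0.02339.

-2.34%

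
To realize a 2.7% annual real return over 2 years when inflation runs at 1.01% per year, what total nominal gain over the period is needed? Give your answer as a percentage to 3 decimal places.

7.614%

Required annual nominal rate: (1+2.7%)(1+1.01%) − 1 = 3.73727%.
Cumulative over 2 years: (1 + 0.0373727)^2 − 1 ≈ 0.07614.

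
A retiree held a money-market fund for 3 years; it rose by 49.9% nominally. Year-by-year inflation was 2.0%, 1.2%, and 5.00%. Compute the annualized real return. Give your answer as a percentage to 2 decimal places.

11.42%

Cumulative inflation factor: 1.020 × 1.012 × 1.0500 ≈ 1.08385.
Nominal growth factor: 1.49900. Real growth factor = 1.49900 / 1.08385 ≈ 1.38303.
Annualized: 1.38303^(1/3) − 1 ≈ 0.11415.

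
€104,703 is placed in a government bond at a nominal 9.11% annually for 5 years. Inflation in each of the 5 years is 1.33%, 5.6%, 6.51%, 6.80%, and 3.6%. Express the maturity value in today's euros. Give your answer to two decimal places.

€128,398.09

Nominal value at maturity: €104,703 × (1 + 9.11%)^5 ≈ €161,913.07.
Price-level factor over 5 years: 1.0133 × 1.056 × 1.0651 × 1.0680 × 1.036 ≈ 1.2610240041.
Dividing the nominal maturity value by the price-level factor gives the value in today's money.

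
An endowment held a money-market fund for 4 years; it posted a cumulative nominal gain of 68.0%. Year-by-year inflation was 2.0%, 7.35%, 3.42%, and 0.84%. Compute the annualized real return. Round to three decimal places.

10.133%

Cumulative inflation factor: 1.020 × 1.0735 × 1.0342 × 1.0084 ≈ 1.14193.
Nominal growth factor: 1.68000. Real growth factor = 1.68000 / 1.14193 ≈ 1.47119.
Annualized: 1.47119^(1/4) − 1 ≈ 0.10133.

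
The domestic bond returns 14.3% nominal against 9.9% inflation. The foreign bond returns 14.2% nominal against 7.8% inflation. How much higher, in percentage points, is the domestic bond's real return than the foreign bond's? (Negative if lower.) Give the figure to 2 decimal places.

-1.93

The domestic bond real return: 1.143/1.099 − 1 = 4.004%.
The foreign bond real return: 1.142/1.078 − 1 = 5.937%.
Difference: 4.004 − 5.937 = -1.933 pp.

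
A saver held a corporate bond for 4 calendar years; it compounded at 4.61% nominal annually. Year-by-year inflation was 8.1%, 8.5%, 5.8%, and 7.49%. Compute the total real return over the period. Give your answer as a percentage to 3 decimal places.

-10.219%

Cumulative inflation factor: 1.081 × 1.085 × 1.058 × 1.0749 ≈ 1.33386.
Nominal growth factor: 1.19755. Real growth factor = 1.19755 / 1.33386 ≈ 0.89781.
Total real return ≈ -10.2192%.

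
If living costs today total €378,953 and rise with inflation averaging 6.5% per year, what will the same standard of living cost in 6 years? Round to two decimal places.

Cumulative price-level factor: (1+6.5%)^6 ≈ 1.4591422965.
Multiplying €378,953 by the price-level factor gives the future nominal sum.

€552,946.35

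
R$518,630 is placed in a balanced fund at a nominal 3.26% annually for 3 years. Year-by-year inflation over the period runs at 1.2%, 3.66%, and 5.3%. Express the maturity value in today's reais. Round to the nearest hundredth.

R$516,932.58

Nominal value at maturity: R$518,630 × (1 + 3.26%)^3 ≈ R$571,023.52.
Price-level factor over 3 years: 1.012 × 1.0366 × 1.053 = 1.1046382776.
The maturity value deflated by that factor is the answer in today's purchasing power.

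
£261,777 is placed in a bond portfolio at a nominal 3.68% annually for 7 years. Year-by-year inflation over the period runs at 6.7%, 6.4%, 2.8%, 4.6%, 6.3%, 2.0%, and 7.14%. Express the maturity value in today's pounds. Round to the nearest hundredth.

Nominal value at maturity: £261,777 × (1 + 3.68%)^7 ≈ £337,129.23.
Price-level factor over 7 years: 1.067 × 1.064 × 1.028 × 1.046 × 1.063 × 1.020 × 1.0714 ≈ 1.4181296096.
The maturity value deflated by that factor is the answer in today's purchasing power.

£237,728.08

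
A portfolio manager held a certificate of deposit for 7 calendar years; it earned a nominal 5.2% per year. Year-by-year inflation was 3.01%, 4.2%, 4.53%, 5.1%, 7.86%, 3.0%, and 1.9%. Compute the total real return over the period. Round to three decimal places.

6.819%

Cumulative inflation factor: 1.0301 × 1.042 × 1.0453 × 1.051 × 1.0786 × 1.030 × 1.019 ≈ 1.33494.
Nominal growth factor: 1.42597. Real growth factor = 1.42597 / 1.33494 ≈ 1.06819.
Total real return ≈ 6.8188%.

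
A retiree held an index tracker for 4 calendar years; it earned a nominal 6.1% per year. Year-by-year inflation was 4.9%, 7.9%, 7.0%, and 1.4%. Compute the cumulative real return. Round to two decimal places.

Cumulative inflation factor: 1.049 × 1.079 × 1.070 × 1.014 ≈ 1.22806.
Nominal growth factor: 1.26725. Real growth factor = 1.26725 / 1.22806 ≈ 1.03191.
Total real return ≈ 3.1912%.

3.19%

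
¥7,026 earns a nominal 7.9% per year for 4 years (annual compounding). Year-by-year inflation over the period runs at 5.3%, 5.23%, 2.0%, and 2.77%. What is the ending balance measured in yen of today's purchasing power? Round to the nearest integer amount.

Nominal value at maturity: ¥7,026 × (1 + 7.9%)^4 ≈ ¥9,523.
Price-level factor over 4 years: 1.053 × 1.0523 × 1.020 × 1.0277 ≈ 1.1615408015.
Dividing the nominal maturity value by the price-level factor gives the value in today's money.

¥8,199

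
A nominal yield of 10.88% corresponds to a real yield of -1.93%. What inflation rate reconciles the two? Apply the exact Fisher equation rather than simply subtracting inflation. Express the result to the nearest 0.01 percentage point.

13.06%

From (1+r_nom) = (1+r_real)(1+π), we get 1+π = (1 + 10.88%)/(1 − 1.93%) = 1.1088/0.9807 ≈ 1.13062.
So π ≈ 13.0621%.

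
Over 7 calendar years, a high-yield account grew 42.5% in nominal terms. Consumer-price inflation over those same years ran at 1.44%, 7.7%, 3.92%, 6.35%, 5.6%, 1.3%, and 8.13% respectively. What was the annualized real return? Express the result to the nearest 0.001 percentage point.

Cumulative inflation factor: 1.0144 × 1.077 × 1.0392 × 1.0635 × 1.056 × 1.013 × 1.0813 ≈ 1.39663.
Nominal growth factor: 1.42500. Real growth factor = 1.42500 / 1.39663 ≈ 1.02031.
Annualized: 1.02031^(1/7) − 1 ≈ 0.00288.

0.288%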